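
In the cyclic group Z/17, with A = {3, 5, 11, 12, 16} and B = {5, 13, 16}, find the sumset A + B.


Work in Z/17Z: reduce every sum a + b modulo 17.
Enumerate all 15 pairs:
a = 3: 3+5=8, 3+13=16, 3+16=2
a = 5: 5+5=10, 5+13=1, 5+16=4
a = 11: 11+5=16, 11+13=7, 11+16=10
a = 12: 12+5=0, 12+13=8, 12+16=11
a = 16: 16+5=4, 16+13=12, 16+16=15
Distinct residues collected: {0, 1, 2, 4, 7, 8, 10, 11, 12, 15, 16}
|A + B| = 11 (out of 17 total residues).

A + B = {0, 1, 2, 4, 7, 8, 10, 11, 12, 15, 16}


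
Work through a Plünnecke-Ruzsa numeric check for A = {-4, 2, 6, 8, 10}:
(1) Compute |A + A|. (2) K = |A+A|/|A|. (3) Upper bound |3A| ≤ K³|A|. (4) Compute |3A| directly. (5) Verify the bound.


|A| = 5.
Step 1: Compute A + A by enumerating all 25 pairs.
A + A = {-8, -2, 2, 4, 6, 8, 10, 12, 14, 16, 18, 20}, so |A + A| = 12.
Step 2: Doubling constant K = |A + A|/|A| = 12/5 = 12/5 ≈ 2.4000.
Step 3: Plünnecke-Ruzsa gives |3A| ≤ K³·|A| = (2.4000)³ · 5 ≈ 69.1200.
Step 4: Compute 3A = A + A + A directly by enumerating all triples (a,b,c) ∈ A³; |3A| = 19.
Step 5: Check 19 ≤ 69.1200? Yes ✓.

K = 12/5, Plünnecke-Ruzsa bound K³|A| ≈ 69.1200, |3A| = 19, inequality holds.


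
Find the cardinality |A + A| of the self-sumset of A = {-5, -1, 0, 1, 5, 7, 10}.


A + A = {a + a' : a, a' ∈ A}; |A| = 7.
General bounds: 2|A| - 1 ≤ |A + A| ≤ |A|(|A|+1)/2, i.e. 13 ≤ |A + A| ≤ 28.
Lower bound 2|A|-1 is attained iff A is an arithmetic progression.
Enumerate sums a + a' for a ≤ a' (symmetric, so this suffices):
a = -5: -5+-5=-10, -5+-1=-6, -5+0=-5, -5+1=-4, -5+5=0, -5+7=2, -5+10=5
a = -1: -1+-1=-2, -1+0=-1, -1+1=0, -1+5=4, -1+7=6, -1+10=9
a = 0: 0+0=0, 0+1=1, 0+5=5, 0+7=7, 0+10=10
a = 1: 1+1=2, 1+5=6, 1+7=8, 1+10=11
a = 5: 5+5=10, 5+7=12, 5+10=15
a = 7: 7+7=14, 7+10=17
a = 10: 10+10=20
Distinct sums: {-10, -6, -5, -4, -2, -1, 0, 1, 2, 4, 5, 6, 7, 8, 9, 10, 11, 12, 14, 15, 17, 20}
|A + A| = 22

|A + A| = 22


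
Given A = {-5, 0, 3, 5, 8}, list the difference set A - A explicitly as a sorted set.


A - A = {a - a' : a, a' ∈ A}.
Compute a - a' for each ordered pair (a, a'):
a = -5: -5--5=0, -5-0=-5, -5-3=-8, -5-5=-10, -5-8=-13
a = 0: 0--5=5, 0-0=0, 0-3=-3, 0-5=-5, 0-8=-8
a = 3: 3--5=8, 3-0=3, 3-3=0, 3-5=-2, 3-8=-5
a = 5: 5--5=10, 5-0=5, 5-3=2, 5-5=0, 5-8=-3
a = 8: 8--5=13, 8-0=8, 8-3=5, 8-5=3, 8-8=0
Collecting distinct values (and noting 0 appears from a-a):
A - A = {-13, -10, -8, -5, -3, -2, 0, 2, 3, 5, 8, 10, 13}
|A - A| = 13

A - A = {-13, -10, -8, -5, -3, -2, 0, 2, 3, 5, 8, 10, 13}


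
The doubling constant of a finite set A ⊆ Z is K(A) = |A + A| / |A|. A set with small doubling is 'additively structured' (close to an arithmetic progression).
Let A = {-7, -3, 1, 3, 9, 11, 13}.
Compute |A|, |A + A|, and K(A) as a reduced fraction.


|A| = 7.
Compute A + A by enumerating all 49 pairs.
A + A = {-14, -10, -6, -4, -2, 0, 2, 4, 6, 8, 10, 12, 14, 16, 18, 20, 22, 24, 26}, so |A + A| = 19.
K = |A + A| / |A| = 19/7 (already in lowest terms) ≈ 2.7143.
Reference: AP of size 7 gives K = 13/7 ≈ 1.8571; a fully generic set of size 7 gives K ≈ 4.0000.

|A| = 7, |A + A| = 19, K = 19/7.


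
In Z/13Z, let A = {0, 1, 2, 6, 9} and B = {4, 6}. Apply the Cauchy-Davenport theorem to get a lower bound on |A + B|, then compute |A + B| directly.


Cauchy-Davenport: |A + B| ≥ min(p, |A| + |B| - 1) for A, B nonempty in Z/pZ.
|A| = 5, |B| = 2, p = 13.
CD lower bound = min(13, 5 + 2 - 1) = min(13, 6) = 6.
Compute A + B mod 13 directly:
a = 0: 0+4=4, 0+6=6
a = 1: 1+4=5, 1+6=7
a = 2: 2+4=6, 2+6=8
a = 6: 6+4=10, 6+6=12
a = 9: 9+4=0, 9+6=2
A + B = {0, 2, 4, 5, 6, 7, 8, 10, 12}, so |A + B| = 9.
Verify: 9 ≥ 6? Yes ✓.

CD lower bound = 6, actual |A + B| = 9.


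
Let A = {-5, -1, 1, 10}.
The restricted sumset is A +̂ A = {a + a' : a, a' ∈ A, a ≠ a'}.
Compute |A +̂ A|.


Restricted sumset: A +̂ A = {a + a' : a ∈ A, a' ∈ A, a ≠ a'}.
Equivalently, take A + A and drop any sum 2a that is achievable ONLY as a + a for a ∈ A (i.e. sums representable only with equal summands).
Enumerate pairs (a, a') with a < a' (symmetric, so each unordered pair gives one sum; this covers all a ≠ a'):
  -5 + -1 = -6
  -5 + 1 = -4
  -5 + 10 = 5
  -1 + 1 = 0
  -1 + 10 = 9
  1 + 10 = 11
Collected distinct sums: {-6, -4, 0, 5, 9, 11}
|A +̂ A| = 6
(Reference bound: |A +̂ A| ≥ 2|A| - 3 for |A| ≥ 2, with |A| = 4 giving ≥ 5.)

|A +̂ A| = 6


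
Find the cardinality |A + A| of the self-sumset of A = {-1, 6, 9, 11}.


A + A = {a + a' : a, a' ∈ A}; |A| = 4.
General bounds: 2|A| - 1 ≤ |A + A| ≤ |A|(|A|+1)/2, i.e. 7 ≤ |A + A| ≤ 10.
Lower bound 2|A|-1 is attained iff A is an arithmetic progression.
Enumerate sums a + a' for a ≤ a' (symmetric, so this suffices):
a = -1: -1+-1=-2, -1+6=5, -1+9=8, -1+11=10
a = 6: 6+6=12, 6+9=15, 6+11=17
a = 9: 9+9=18, 9+11=20
a = 11: 11+11=22
Distinct sums: {-2, 5, 8, 10, 12, 15, 17, 18, 20, 22}
|A + A| = 10

|A + A| = 10


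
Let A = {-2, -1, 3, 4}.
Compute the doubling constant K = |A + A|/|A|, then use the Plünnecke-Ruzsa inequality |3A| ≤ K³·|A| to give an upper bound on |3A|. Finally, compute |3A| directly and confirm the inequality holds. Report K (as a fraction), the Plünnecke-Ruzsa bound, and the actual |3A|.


|A| = 4.
Step 1: Compute A + A by enumerating all 16 pairs.
A + A = {-4, -3, -2, 1, 2, 3, 6, 7, 8}, so |A + A| = 9.
Step 2: Doubling constant K = |A + A|/|A| = 9/4 = 9/4 ≈ 2.2500.
Step 3: Plünnecke-Ruzsa gives |3A| ≤ K³·|A| = (2.2500)³ · 4 ≈ 45.5625.
Step 4: Compute 3A = A + A + A directly by enumerating all triples (a,b,c) ∈ A³; |3A| = 16.
Step 5: Check 16 ≤ 45.5625? Yes ✓.

K = 9/4, Plünnecke-Ruzsa bound K³|A| ≈ 45.5625, |3A| = 16, inequality holds.


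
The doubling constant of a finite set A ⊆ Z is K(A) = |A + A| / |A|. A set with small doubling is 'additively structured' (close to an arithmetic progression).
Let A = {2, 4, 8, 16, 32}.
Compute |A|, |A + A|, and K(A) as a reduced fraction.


|A| = 5.
Compute A + A by enumerating all 25 pairs.
A + A = {4, 6, 8, 10, 12, 16, 18, 20, 24, 32, 34, 36, 40, 48, 64}, so |A + A| = 15.
K = |A + A| / |A| = 15/5 = 3/1 ≈ 3.0000.
Reference: AP of size 5 gives K = 9/5 ≈ 1.8000; a fully generic set of size 5 gives K ≈ 3.0000.

|A| = 5, |A + A| = 15, K = 15/5 = 3/1.


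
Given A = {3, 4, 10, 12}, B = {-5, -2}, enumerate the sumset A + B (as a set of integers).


A + B = {a + b : a ∈ A, b ∈ B}.
Enumerate all |A|·|B| = 4·2 = 8 pairs (a, b) and collect distinct sums.
a = 3: 3+-5=-2, 3+-2=1
a = 4: 4+-5=-1, 4+-2=2
a = 10: 10+-5=5, 10+-2=8
a = 12: 12+-5=7, 12+-2=10
Collecting distinct sums: A + B = {-2, -1, 1, 2, 5, 7, 8, 10}
|A + B| = 8

A + B = {-2, -1, 1, 2, 5, 7, 8, 10}


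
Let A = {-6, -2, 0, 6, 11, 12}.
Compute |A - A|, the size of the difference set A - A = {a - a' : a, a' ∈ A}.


A - A = {a - a' : a, a' ∈ A}; |A| = 6.
Bounds: 2|A|-1 ≤ |A - A| ≤ |A|² - |A| + 1, i.e. 11 ≤ |A - A| ≤ 31.
Note: 0 ∈ A - A always (from a - a). The set is symmetric: if d ∈ A - A then -d ∈ A - A.
Enumerate nonzero differences d = a - a' with a > a' (then include -d):
Positive differences: {1, 2, 4, 5, 6, 8, 11, 12, 13, 14, 17, 18}
Full difference set: {0} ∪ (positive diffs) ∪ (negative diffs).
|A - A| = 1 + 2·12 = 25 (matches direct enumeration: 25).

|A - A| = 25


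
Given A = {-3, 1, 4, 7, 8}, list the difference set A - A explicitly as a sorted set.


A - A = {a - a' : a, a' ∈ A}.
Compute a - a' for each ordered pair (a, a'):
a = -3: -3--3=0, -3-1=-4, -3-4=-7, -3-7=-10, -3-8=-11
a = 1: 1--3=4, 1-1=0, 1-4=-3, 1-7=-6, 1-8=-7
a = 4: 4--3=7, 4-1=3, 4-4=0, 4-7=-3, 4-8=-4
a = 7: 7--3=10, 7-1=6, 7-4=3, 7-7=0, 7-8=-1
a = 8: 8--3=11, 8-1=7, 8-4=4, 8-7=1, 8-8=0
Collecting distinct values (and noting 0 appears from a-a):
A - A = {-11, -10, -7, -6, -4, -3, -1, 0, 1, 3, 4, 6, 7, 10, 11}
|A - A| = 15

A - A = {-11, -10, -7, -6, -4, -3, -1, 0, 1, 3, 4, 6, 7, 10, 11}


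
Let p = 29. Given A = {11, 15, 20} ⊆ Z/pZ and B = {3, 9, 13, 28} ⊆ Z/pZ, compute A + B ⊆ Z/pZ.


Work in Z/29Z: reduce every sum a + b modulo 29.
Enumerate all 12 pairs:
a = 11: 11+3=14, 11+9=20, 11+13=24, 11+28=10
a = 15: 15+3=18, 15+9=24, 15+13=28, 15+28=14
a = 20: 20+3=23, 20+9=0, 20+13=4, 20+28=19
Distinct residues collected: {0, 4, 10, 14, 18, 19, 20, 23, 24, 28}
|A + B| = 10 (out of 29 total residues).

A + B = {0, 4, 10, 14, 18, 19, 20, 23, 24, 28}


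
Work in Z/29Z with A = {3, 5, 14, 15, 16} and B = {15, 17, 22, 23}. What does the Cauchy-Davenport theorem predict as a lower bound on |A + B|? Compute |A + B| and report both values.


Cauchy-Davenport: |A + B| ≥ min(p, |A| + |B| - 1) for A, B nonempty in Z/pZ.
|A| = 5, |B| = 4, p = 29.
CD lower bound = min(29, 5 + 4 - 1) = min(29, 8) = 8.
Compute A + B mod 29 directly:
a = 3: 3+15=18, 3+17=20, 3+22=25, 3+23=26
a = 5: 5+15=20, 5+17=22, 5+22=27, 5+23=28
a = 14: 14+15=0, 14+17=2, 14+22=7, 14+23=8
a = 15: 15+15=1, 15+17=3, 15+22=8, 15+23=9
a = 16: 16+15=2, 16+17=4, 16+22=9, 16+23=10
A + B = {0, 1, 2, 3, 4, 7, 8, 9, 10, 18, 20, 22, 25, 26, 27, 28}, so |A + B| = 16.
Verify: 16 ≥ 8? Yes ✓.

CD lower bound = 8, actual |A + B| = 16.


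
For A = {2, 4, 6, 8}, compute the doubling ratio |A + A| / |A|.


|A| = 4.
Compute A + A by enumerating all 16 pairs.
A + A = {4, 6, 8, 10, 12, 14, 16}, so |A + A| = 7.
K = |A + A| / |A| = 7/4 (already in lowest terms) ≈ 1.7500.
Reference: AP of size 4 gives K = 7/4 ≈ 1.7500; a fully generic set of size 4 gives K ≈ 2.5000.

|A| = 4, |A + A| = 7, K = 7/4.


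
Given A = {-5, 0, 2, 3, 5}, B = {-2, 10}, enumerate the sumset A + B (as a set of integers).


A + B = {a + b : a ∈ A, b ∈ B}.
Enumerate all |A|·|B| = 5·2 = 10 pairs (a, b) and collect distinct sums.
a = -5: -5+-2=-7, -5+10=5
a = 0: 0+-2=-2, 0+10=10
a = 2: 2+-2=0, 2+10=12
a = 3: 3+-2=1, 3+10=13
a = 5: 5+-2=3, 5+10=15
Collecting distinct sums: A + B = {-7, -2, 0, 1, 3, 5, 10, 12, 13, 15}
|A + B| = 10

A + B = {-7, -2, 0, 1, 3, 5, 10, 12, 13, 15}


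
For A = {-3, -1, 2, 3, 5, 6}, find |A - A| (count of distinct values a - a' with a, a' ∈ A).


A - A = {a - a' : a, a' ∈ A}; |A| = 6.
Bounds: 2|A|-1 ≤ |A - A| ≤ |A|² - |A| + 1, i.e. 11 ≤ |A - A| ≤ 31.
Note: 0 ∈ A - A always (from a - a). The set is symmetric: if d ∈ A - A then -d ∈ A - A.
Enumerate nonzero differences d = a - a' with a > a' (then include -d):
Positive differences: {1, 2, 3, 4, 5, 6, 7, 8, 9}
Full difference set: {0} ∪ (positive diffs) ∪ (negative diffs).
|A - A| = 1 + 2·9 = 19 (matches direct enumeration: 19).

|A - A| = 19


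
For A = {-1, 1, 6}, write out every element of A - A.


A - A = {a - a' : a, a' ∈ A}.
Compute a - a' for each ordered pair (a, a'):
a = -1: -1--1=0, -1-1=-2, -1-6=-7
a = 1: 1--1=2, 1-1=0, 1-6=-5
a = 6: 6--1=7, 6-1=5, 6-6=0
Collecting distinct values (and noting 0 appears from a-a):
A - A = {-7, -5, -2, 0, 2, 5, 7}
|A - A| = 7

A - A = {-7, -5, -2, 0, 2, 5, 7}


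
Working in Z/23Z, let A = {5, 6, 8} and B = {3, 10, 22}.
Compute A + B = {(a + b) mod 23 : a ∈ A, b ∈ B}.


Work in Z/23Z: reduce every sum a + b modulo 23.
Enumerate all 9 pairs:
a = 5: 5+3=8, 5+10=15, 5+22=4
a = 6: 6+3=9, 6+10=16, 6+22=5
a = 8: 8+3=11, 8+10=18, 8+22=7
Distinct residues collected: {4, 5, 7, 8, 9, 11, 15, 16, 18}
|A + B| = 9 (out of 23 total residues).

A + B = {4, 5, 7, 8, 9, 11, 15, 16, 18}


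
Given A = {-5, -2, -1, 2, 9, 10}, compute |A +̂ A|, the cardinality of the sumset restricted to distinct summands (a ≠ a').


Restricted sumset: A +̂ A = {a + a' : a ∈ A, a' ∈ A, a ≠ a'}.
Equivalently, take A + A and drop any sum 2a that is achievable ONLY as a + a for a ∈ A (i.e. sums representable only with equal summands).
Enumerate pairs (a, a') with a < a' (symmetric, so each unordered pair gives one sum; this covers all a ≠ a'):
  -5 + -2 = -7
  -5 + -1 = -6
  -5 + 2 = -3
  -5 + 9 = 4
  -5 + 10 = 5
  -2 + -1 = -3
  -2 + 2 = 0
  -2 + 9 = 7
  -2 + 10 = 8
  -1 + 2 = 1
  -1 + 9 = 8
  -1 + 10 = 9
  2 + 9 = 11
  2 + 10 = 12
  9 + 10 = 19
Collected distinct sums: {-7, -6, -3, 0, 1, 4, 5, 7, 8, 9, 11, 12, 19}
|A +̂ A| = 13
(Reference bound: |A +̂ A| ≥ 2|A| - 3 for |A| ≥ 2, with |A| = 6 giving ≥ 9.)

|A +̂ A| = 13


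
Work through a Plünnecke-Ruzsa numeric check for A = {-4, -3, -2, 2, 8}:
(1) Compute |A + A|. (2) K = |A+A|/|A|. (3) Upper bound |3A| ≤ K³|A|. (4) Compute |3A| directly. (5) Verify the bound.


|A| = 5.
Step 1: Compute A + A by enumerating all 25 pairs.
A + A = {-8, -7, -6, -5, -4, -2, -1, 0, 4, 5, 6, 10, 16}, so |A + A| = 13.
Step 2: Doubling constant K = |A + A|/|A| = 13/5 = 13/5 ≈ 2.6000.
Step 3: Plünnecke-Ruzsa gives |3A| ≤ K³·|A| = (2.6000)³ · 5 ≈ 87.8800.
Step 4: Compute 3A = A + A + A directly by enumerating all triples (a,b,c) ∈ A³; |3A| = 24.
Step 5: Check 24 ≤ 87.8800? Yes ✓.

K = 13/5, Plünnecke-Ruzsa bound K³|A| ≈ 87.8800, |3A| = 24, inequality holds.


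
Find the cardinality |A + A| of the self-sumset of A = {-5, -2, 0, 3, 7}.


A + A = {a + a' : a, a' ∈ A}; |A| = 5.
General bounds: 2|A| - 1 ≤ |A + A| ≤ |A|(|A|+1)/2, i.e. 9 ≤ |A + A| ≤ 15.
Lower bound 2|A|-1 is attained iff A is an arithmetic progression.
Enumerate sums a + a' for a ≤ a' (symmetric, so this suffices):
a = -5: -5+-5=-10, -5+-2=-7, -5+0=-5, -5+3=-2, -5+7=2
a = -2: -2+-2=-4, -2+0=-2, -2+3=1, -2+7=5
a = 0: 0+0=0, 0+3=3, 0+7=7
a = 3: 3+3=6, 3+7=10
a = 7: 7+7=14
Distinct sums: {-10, -7, -5, -4, -2, 0, 1, 2, 3, 5, 6, 7, 10, 14}
|A + A| = 14

|A + A| = 14


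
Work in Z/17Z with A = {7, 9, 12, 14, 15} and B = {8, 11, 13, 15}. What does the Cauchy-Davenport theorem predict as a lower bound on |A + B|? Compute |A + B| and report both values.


Cauchy-Davenport: |A + B| ≥ min(p, |A| + |B| - 1) for A, B nonempty in Z/pZ.
|A| = 5, |B| = 4, p = 17.
CD lower bound = min(17, 5 + 4 - 1) = min(17, 8) = 8.
Compute A + B mod 17 directly:
a = 7: 7+8=15, 7+11=1, 7+13=3, 7+15=5
a = 9: 9+8=0, 9+11=3, 9+13=5, 9+15=7
a = 12: 12+8=3, 12+11=6, 12+13=8, 12+15=10
a = 14: 14+8=5, 14+11=8, 14+13=10, 14+15=12
a = 15: 15+8=6, 15+11=9, 15+13=11, 15+15=13
A + B = {0, 1, 3, 5, 6, 7, 8, 9, 10, 11, 12, 13, 15}, so |A + B| = 13.
Verify: 13 ≥ 8? Yes ✓.

CD lower bound = 8, actual |A + B| = 13.


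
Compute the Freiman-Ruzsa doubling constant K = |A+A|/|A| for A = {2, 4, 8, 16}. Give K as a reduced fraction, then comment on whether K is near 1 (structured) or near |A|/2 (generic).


|A| = 4.
Compute A + A by enumerating all 16 pairs.
A + A = {4, 6, 8, 10, 12, 16, 18, 20, 24, 32}, so |A + A| = 10.
K = |A + A| / |A| = 10/4 = 5/2 ≈ 2.5000.
Reference: AP of size 4 gives K = 7/4 ≈ 1.7500; a fully generic set of size 4 gives K ≈ 2.5000.

|A| = 4, |A + A| = 10, K = 10/4 = 5/2.


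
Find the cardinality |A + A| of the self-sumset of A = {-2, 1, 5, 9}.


A + A = {a + a' : a, a' ∈ A}; |A| = 4.
General bounds: 2|A| - 1 ≤ |A + A| ≤ |A|(|A|+1)/2, i.e. 7 ≤ |A + A| ≤ 10.
Lower bound 2|A|-1 is attained iff A is an arithmetic progression.
Enumerate sums a + a' for a ≤ a' (symmetric, so this suffices):
a = -2: -2+-2=-4, -2+1=-1, -2+5=3, -2+9=7
a = 1: 1+1=2, 1+5=6, 1+9=10
a = 5: 5+5=10, 5+9=14
a = 9: 9+9=18
Distinct sums: {-4, -1, 2, 3, 6, 7, 10, 14, 18}
|A + A| = 9

|A + A| = 9


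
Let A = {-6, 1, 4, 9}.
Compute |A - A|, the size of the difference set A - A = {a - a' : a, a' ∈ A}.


A - A = {a - a' : a, a' ∈ A}; |A| = 4.
Bounds: 2|A|-1 ≤ |A - A| ≤ |A|² - |A| + 1, i.e. 7 ≤ |A - A| ≤ 13.
Note: 0 ∈ A - A always (from a - a). The set is symmetric: if d ∈ A - A then -d ∈ A - A.
Enumerate nonzero differences d = a - a' with a > a' (then include -d):
Positive differences: {3, 5, 7, 8, 10, 15}
Full difference set: {0} ∪ (positive diffs) ∪ (negative diffs).
|A - A| = 1 + 2·6 = 13 (matches direct enumeration: 13).

|A - A| = 13


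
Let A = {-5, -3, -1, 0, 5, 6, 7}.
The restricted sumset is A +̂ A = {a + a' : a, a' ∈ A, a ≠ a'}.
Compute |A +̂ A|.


Restricted sumset: A +̂ A = {a + a' : a ∈ A, a' ∈ A, a ≠ a'}.
Equivalently, take A + A and drop any sum 2a that is achievable ONLY as a + a for a ∈ A (i.e. sums representable only with equal summands).
Enumerate pairs (a, a') with a < a' (symmetric, so each unordered pair gives one sum; this covers all a ≠ a'):
  -5 + -3 = -8
  -5 + -1 = -6
  -5 + 0 = -5
  -5 + 5 = 0
  -5 + 6 = 1
  -5 + 7 = 2
  -3 + -1 = -4
  -3 + 0 = -3
  -3 + 5 = 2
  -3 + 6 = 3
  -3 + 7 = 4
  -1 + 0 = -1
  -1 + 5 = 4
  -1 + 6 = 5
  -1 + 7 = 6
  0 + 5 = 5
  0 + 6 = 6
  0 + 7 = 7
  5 + 6 = 11
  5 + 7 = 12
  6 + 7 = 13
Collected distinct sums: {-8, -6, -5, -4, -3, -1, 0, 1, 2, 3, 4, 5, 6, 7, 11, 12, 13}
|A +̂ A| = 17
(Reference bound: |A +̂ A| ≥ 2|A| - 3 for |A| ≥ 2, with |A| = 7 giving ≥ 11.)

|A +̂ A| = 17


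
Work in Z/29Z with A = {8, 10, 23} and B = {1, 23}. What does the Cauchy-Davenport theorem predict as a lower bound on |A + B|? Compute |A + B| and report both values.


Cauchy-Davenport: |A + B| ≥ min(p, |A| + |B| - 1) for A, B nonempty in Z/pZ.
|A| = 3, |B| = 2, p = 29.
CD lower bound = min(29, 3 + 2 - 1) = min(29, 4) = 4.
Compute A + B mod 29 directly:
a = 8: 8+1=9, 8+23=2
a = 10: 10+1=11, 10+23=4
a = 23: 23+1=24, 23+23=17
A + B = {2, 4, 9, 11, 17, 24}, so |A + B| = 6.
Verify: 6 ≥ 4? Yes ✓.

CD lower bound = 4, actual |A + B| = 6.


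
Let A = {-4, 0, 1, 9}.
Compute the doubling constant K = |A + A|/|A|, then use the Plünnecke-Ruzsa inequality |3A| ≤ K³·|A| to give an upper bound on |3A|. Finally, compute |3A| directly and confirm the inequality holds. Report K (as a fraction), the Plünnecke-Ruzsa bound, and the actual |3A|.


|A| = 4.
Step 1: Compute A + A by enumerating all 16 pairs.
A + A = {-8, -4, -3, 0, 1, 2, 5, 9, 10, 18}, so |A + A| = 10.
Step 2: Doubling constant K = |A + A|/|A| = 10/4 = 10/4 ≈ 2.5000.
Step 3: Plünnecke-Ruzsa gives |3A| ≤ K³·|A| = (2.5000)³ · 4 ≈ 62.5000.
Step 4: Compute 3A = A + A + A directly by enumerating all triples (a,b,c) ∈ A³; |3A| = 19.
Step 5: Check 19 ≤ 62.5000? Yes ✓.

K = 10/4, Plünnecke-Ruzsa bound K³|A| ≈ 62.5000, |3A| = 19, inequality holds.


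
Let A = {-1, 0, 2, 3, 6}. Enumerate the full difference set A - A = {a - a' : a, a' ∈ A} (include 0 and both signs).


A - A = {a - a' : a, a' ∈ A}.
Compute a - a' for each ordered pair (a, a'):
a = -1: -1--1=0, -1-0=-1, -1-2=-3, -1-3=-4, -1-6=-7
a = 0: 0--1=1, 0-0=0, 0-2=-2, 0-3=-3, 0-6=-6
a = 2: 2--1=3, 2-0=2, 2-2=0, 2-3=-1, 2-6=-4
a = 3: 3--1=4, 3-0=3, 3-2=1, 3-3=0, 3-6=-3
a = 6: 6--1=7, 6-0=6, 6-2=4, 6-3=3, 6-6=0
Collecting distinct values (and noting 0 appears from a-a):
A - A = {-7, -6, -4, -3, -2, -1, 0, 1, 2, 3, 4, 6, 7}
|A - A| = 13

A - A = {-7, -6, -4, -3, -2, -1, 0, 1, 2, 3, 4, 6, 7}


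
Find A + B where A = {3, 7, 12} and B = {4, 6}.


A + B = {a + b : a ∈ A, b ∈ B}.
Enumerate all |A|·|B| = 3·2 = 6 pairs (a, b) and collect distinct sums.
a = 3: 3+4=7, 3+6=9
a = 7: 7+4=11, 7+6=13
a = 12: 12+4=16, 12+6=18
Collecting distinct sums: A + B = {7, 9, 11, 13, 16, 18}
|A + B| = 6

A + B = {7, 9, 11, 13, 16, 18}


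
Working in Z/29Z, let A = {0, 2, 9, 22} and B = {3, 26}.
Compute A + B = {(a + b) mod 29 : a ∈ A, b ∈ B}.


Work in Z/29Z: reduce every sum a + b modulo 29.
Enumerate all 8 pairs:
a = 0: 0+3=3, 0+26=26
a = 2: 2+3=5, 2+26=28
a = 9: 9+3=12, 9+26=6
a = 22: 22+3=25, 22+26=19
Distinct residues collected: {3, 5, 6, 12, 19, 25, 26, 28}
|A + B| = 8 (out of 29 total residues).

A + B = {3, 5, 6, 12, 19, 25, 26, 28}


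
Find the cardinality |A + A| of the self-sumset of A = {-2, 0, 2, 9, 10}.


A + A = {a + a' : a, a' ∈ A}; |A| = 5.
General bounds: 2|A| - 1 ≤ |A + A| ≤ |A|(|A|+1)/2, i.e. 9 ≤ |A + A| ≤ 15.
Lower bound 2|A|-1 is attained iff A is an arithmetic progression.
Enumerate sums a + a' for a ≤ a' (symmetric, so this suffices):
a = -2: -2+-2=-4, -2+0=-2, -2+2=0, -2+9=7, -2+10=8
a = 0: 0+0=0, 0+2=2, 0+9=9, 0+10=10
a = 2: 2+2=4, 2+9=11, 2+10=12
a = 9: 9+9=18, 9+10=19
a = 10: 10+10=20
Distinct sums: {-4, -2, 0, 2, 4, 7, 8, 9, 10, 11, 12, 18, 19, 20}
|A + A| = 14

|A + A| = 14


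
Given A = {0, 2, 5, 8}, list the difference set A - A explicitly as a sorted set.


A - A = {a - a' : a, a' ∈ A}.
Compute a - a' for each ordered pair (a, a'):
a = 0: 0-0=0, 0-2=-2, 0-5=-5, 0-8=-8
a = 2: 2-0=2, 2-2=0, 2-5=-3, 2-8=-6
a = 5: 5-0=5, 5-2=3, 5-5=0, 5-8=-3
a = 8: 8-0=8, 8-2=6, 8-5=3, 8-8=0
Collecting distinct values (and noting 0 appears from a-a):
A - A = {-8, -6, -5, -3, -2, 0, 2, 3, 5, 6, 8}
|A - A| = 11

A - A = {-8, -6, -5, -3, -2, 0, 2, 3, 5, 6, 8}


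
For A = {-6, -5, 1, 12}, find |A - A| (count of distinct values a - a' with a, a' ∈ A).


A - A = {a - a' : a, a' ∈ A}; |A| = 4.
Bounds: 2|A|-1 ≤ |A - A| ≤ |A|² - |A| + 1, i.e. 7 ≤ |A - A| ≤ 13.
Note: 0 ∈ A - A always (from a - a). The set is symmetric: if d ∈ A - A then -d ∈ A - A.
Enumerate nonzero differences d = a - a' with a > a' (then include -d):
Positive differences: {1, 6, 7, 11, 17, 18}
Full difference set: {0} ∪ (positive diffs) ∪ (negative diffs).
|A - A| = 1 + 2·6 = 13 (matches direct enumeration: 13).

|A - A| = 13


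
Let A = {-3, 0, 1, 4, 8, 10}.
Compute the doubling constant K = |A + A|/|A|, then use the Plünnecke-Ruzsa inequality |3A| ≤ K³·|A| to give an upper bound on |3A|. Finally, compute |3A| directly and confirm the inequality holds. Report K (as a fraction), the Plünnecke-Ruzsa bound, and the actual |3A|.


|A| = 6.
Step 1: Compute A + A by enumerating all 36 pairs.
A + A = {-6, -3, -2, 0, 1, 2, 4, 5, 7, 8, 9, 10, 11, 12, 14, 16, 18, 20}, so |A + A| = 18.
Step 2: Doubling constant K = |A + A|/|A| = 18/6 = 18/6 ≈ 3.0000.
Step 3: Plünnecke-Ruzsa gives |3A| ≤ K³·|A| = (3.0000)³ · 6 ≈ 162.0000.
Step 4: Compute 3A = A + A + A directly by enumerating all triples (a,b,c) ∈ A³; |3A| = 33.
Step 5: Check 33 ≤ 162.0000? Yes ✓.

K = 18/6, Plünnecke-Ruzsa bound K³|A| ≈ 162.0000, |3A| = 33, inequality holds.


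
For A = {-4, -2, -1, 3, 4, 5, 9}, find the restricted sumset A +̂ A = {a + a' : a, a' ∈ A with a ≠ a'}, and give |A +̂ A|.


Restricted sumset: A +̂ A = {a + a' : a ∈ A, a' ∈ A, a ≠ a'}.
Equivalently, take A + A and drop any sum 2a that is achievable ONLY as a + a for a ∈ A (i.e. sums representable only with equal summands).
Enumerate pairs (a, a') with a < a' (symmetric, so each unordered pair gives one sum; this covers all a ≠ a'):
  -4 + -2 = -6
  -4 + -1 = -5
  -4 + 3 = -1
  -4 + 4 = 0
  -4 + 5 = 1
  -4 + 9 = 5
  -2 + -1 = -3
  -2 + 3 = 1
  -2 + 4 = 2
  -2 + 5 = 3
  -2 + 9 = 7
  -1 + 3 = 2
  -1 + 4 = 3
  -1 + 5 = 4
  -1 + 9 = 8
  3 + 4 = 7
  3 + 5 = 8
  3 + 9 = 12
  4 + 5 = 9
  4 + 9 = 13
  5 + 9 = 14
Collected distinct sums: {-6, -5, -3, -1, 0, 1, 2, 3, 4, 5, 7, 8, 9, 12, 13, 14}
|A +̂ A| = 16
(Reference bound: |A +̂ A| ≥ 2|A| - 3 for |A| ≥ 2, with |A| = 7 giving ≥ 11.)

|A +̂ A| = 16


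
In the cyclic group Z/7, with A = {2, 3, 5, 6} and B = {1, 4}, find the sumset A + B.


Work in Z/7Z: reduce every sum a + b modulo 7.
Enumerate all 8 pairs:
a = 2: 2+1=3, 2+4=6
a = 3: 3+1=4, 3+4=0
a = 5: 5+1=6, 5+4=2
a = 6: 6+1=0, 6+4=3
Distinct residues collected: {0, 2, 3, 4, 6}
|A + B| = 5 (out of 7 total residues).

A + B = {0, 2, 3, 4, 6}


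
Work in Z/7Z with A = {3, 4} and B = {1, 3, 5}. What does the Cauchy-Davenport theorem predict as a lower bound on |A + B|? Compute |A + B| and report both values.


Cauchy-Davenport: |A + B| ≥ min(p, |A| + |B| - 1) for A, B nonempty in Z/pZ.
|A| = 2, |B| = 3, p = 7.
CD lower bound = min(7, 2 + 3 - 1) = min(7, 4) = 4.
Compute A + B mod 7 directly:
a = 3: 3+1=4, 3+3=6, 3+5=1
a = 4: 4+1=5, 4+3=0, 4+5=2
A + B = {0, 1, 2, 4, 5, 6}, so |A + B| = 6.
Verify: 6 ≥ 4? Yes ✓.

CD lower bound = 4, actual |A + B| = 6.


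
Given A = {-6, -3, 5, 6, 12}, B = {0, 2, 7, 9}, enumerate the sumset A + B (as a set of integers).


A + B = {a + b : a ∈ A, b ∈ B}.
Enumerate all |A|·|B| = 5·4 = 20 pairs (a, b) and collect distinct sums.
a = -6: -6+0=-6, -6+2=-4, -6+7=1, -6+9=3
a = -3: -3+0=-3, -3+2=-1, -3+7=4, -3+9=6
a = 5: 5+0=5, 5+2=7, 5+7=12, 5+9=14
a = 6: 6+0=6, 6+2=8, 6+7=13, 6+9=15
a = 12: 12+0=12, 12+2=14, 12+7=19, 12+9=21
Collecting distinct sums: A + B = {-6, -4, -3, -1, 1, 3, 4, 5, 6, 7, 8, 12, 13, 14, 15, 19, 21}
|A + B| = 17

A + B = {-6, -4, -3, -1, 1, 3, 4, 5, 6, 7, 8, 12, 13, 14, 15, 19, 21}


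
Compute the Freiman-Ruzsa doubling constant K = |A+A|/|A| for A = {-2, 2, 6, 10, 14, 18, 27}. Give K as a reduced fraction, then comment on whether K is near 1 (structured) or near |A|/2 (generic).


|A| = 7.
Compute A + A by enumerating all 49 pairs.
A + A = {-4, 0, 4, 8, 12, 16, 20, 24, 25, 28, 29, 32, 33, 36, 37, 41, 45, 54}, so |A + A| = 18.
K = |A + A| / |A| = 18/7 (already in lowest terms) ≈ 2.5714.
Reference: AP of size 7 gives K = 13/7 ≈ 1.8571; a fully generic set of size 7 gives K ≈ 4.0000.

|A| = 7, |A + A| = 18, K = 18/7.


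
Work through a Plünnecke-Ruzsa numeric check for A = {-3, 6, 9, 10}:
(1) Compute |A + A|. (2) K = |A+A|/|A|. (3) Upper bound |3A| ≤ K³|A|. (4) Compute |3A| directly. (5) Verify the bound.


|A| = 4.
Step 1: Compute A + A by enumerating all 16 pairs.
A + A = {-6, 3, 6, 7, 12, 15, 16, 18, 19, 20}, so |A + A| = 10.
Step 2: Doubling constant K = |A + A|/|A| = 10/4 = 10/4 ≈ 2.5000.
Step 3: Plünnecke-Ruzsa gives |3A| ≤ K³·|A| = (2.5000)³ · 4 ≈ 62.5000.
Step 4: Compute 3A = A + A + A directly by enumerating all triples (a,b,c) ∈ A³; |3A| = 20.
Step 5: Check 20 ≤ 62.5000? Yes ✓.

K = 10/4, Plünnecke-Ruzsa bound K³|A| ≈ 62.5000, |3A| = 20, inequality holds.


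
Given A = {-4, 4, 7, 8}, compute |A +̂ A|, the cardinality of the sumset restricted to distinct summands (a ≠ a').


Restricted sumset: A +̂ A = {a + a' : a ∈ A, a' ∈ A, a ≠ a'}.
Equivalently, take A + A and drop any sum 2a that is achievable ONLY as a + a for a ∈ A (i.e. sums representable only with equal summands).
Enumerate pairs (a, a') with a < a' (symmetric, so each unordered pair gives one sum; this covers all a ≠ a'):
  -4 + 4 = 0
  -4 + 7 = 3
  -4 + 8 = 4
  4 + 7 = 11
  4 + 8 = 12
  7 + 8 = 15
Collected distinct sums: {0, 3, 4, 11, 12, 15}
|A +̂ A| = 6
(Reference bound: |A +̂ A| ≥ 2|A| - 3 for |A| ≥ 2, with |A| = 4 giving ≥ 5.)

|A +̂ A| = 6


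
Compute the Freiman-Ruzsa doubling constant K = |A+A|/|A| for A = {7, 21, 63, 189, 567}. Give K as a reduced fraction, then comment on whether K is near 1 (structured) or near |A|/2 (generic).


|A| = 5.
Compute A + A by enumerating all 25 pairs.
A + A = {14, 28, 42, 70, 84, 126, 196, 210, 252, 378, 574, 588, 630, 756, 1134}, so |A + A| = 15.
K = |A + A| / |A| = 15/5 = 3/1 ≈ 3.0000.
Reference: AP of size 5 gives K = 9/5 ≈ 1.8000; a fully generic set of size 5 gives K ≈ 3.0000.

|A| = 5, |A + A| = 15, K = 15/5 = 3/1.


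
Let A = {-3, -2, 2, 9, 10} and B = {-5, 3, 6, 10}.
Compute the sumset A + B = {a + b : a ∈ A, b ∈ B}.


A + B = {a + b : a ∈ A, b ∈ B}.
Enumerate all |A|·|B| = 5·4 = 20 pairs (a, b) and collect distinct sums.
a = -3: -3+-5=-8, -3+3=0, -3+6=3, -3+10=7
a = -2: -2+-5=-7, -2+3=1, -2+6=4, -2+10=8
a = 2: 2+-5=-3, 2+3=5, 2+6=8, 2+10=12
a = 9: 9+-5=4, 9+3=12, 9+6=15, 9+10=19
a = 10: 10+-5=5, 10+3=13, 10+6=16, 10+10=20
Collecting distinct sums: A + B = {-8, -7, -3, 0, 1, 3, 4, 5, 7, 8, 12, 13, 15, 16, 19, 20}
|A + B| = 16

A + B = {-8, -7, -3, 0, 1, 3, 4, 5, 7, 8, 12, 13, 15, 16, 19, 20}


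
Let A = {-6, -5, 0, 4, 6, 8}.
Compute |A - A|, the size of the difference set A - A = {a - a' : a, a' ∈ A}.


A - A = {a - a' : a, a' ∈ A}; |A| = 6.
Bounds: 2|A|-1 ≤ |A - A| ≤ |A|² - |A| + 1, i.e. 11 ≤ |A - A| ≤ 31.
Note: 0 ∈ A - A always (from a - a). The set is symmetric: if d ∈ A - A then -d ∈ A - A.
Enumerate nonzero differences d = a - a' with a > a' (then include -d):
Positive differences: {1, 2, 4, 5, 6, 8, 9, 10, 11, 12, 13, 14}
Full difference set: {0} ∪ (positive diffs) ∪ (negative diffs).
|A - A| = 1 + 2·12 = 25 (matches direct enumeration: 25).

|A - A| = 25


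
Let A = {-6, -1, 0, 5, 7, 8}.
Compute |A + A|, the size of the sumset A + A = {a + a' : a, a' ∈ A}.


A + A = {a + a' : a, a' ∈ A}; |A| = 6.
General bounds: 2|A| - 1 ≤ |A + A| ≤ |A|(|A|+1)/2, i.e. 11 ≤ |A + A| ≤ 21.
Lower bound 2|A|-1 is attained iff A is an arithmetic progression.
Enumerate sums a + a' for a ≤ a' (symmetric, so this suffices):
a = -6: -6+-6=-12, -6+-1=-7, -6+0=-6, -6+5=-1, -6+7=1, -6+8=2
a = -1: -1+-1=-2, -1+0=-1, -1+5=4, -1+7=6, -1+8=7
a = 0: 0+0=0, 0+5=5, 0+7=7, 0+8=8
a = 5: 5+5=10, 5+7=12, 5+8=13
a = 7: 7+7=14, 7+8=15
a = 8: 8+8=16
Distinct sums: {-12, -7, -6, -2, -1, 0, 1, 2, 4, 5, 6, 7, 8, 10, 12, 13, 14, 15, 16}
|A + A| = 19

|A + A| = 19


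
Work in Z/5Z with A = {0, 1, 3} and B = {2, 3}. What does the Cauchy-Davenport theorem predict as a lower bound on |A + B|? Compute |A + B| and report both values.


Cauchy-Davenport: |A + B| ≥ min(p, |A| + |B| - 1) for A, B nonempty in Z/pZ.
|A| = 3, |B| = 2, p = 5.
CD lower bound = min(5, 3 + 2 - 1) = min(5, 4) = 4.
Compute A + B mod 5 directly:
a = 0: 0+2=2, 0+3=3
a = 1: 1+2=3, 1+3=4
a = 3: 3+2=0, 3+3=1
A + B = {0, 1, 2, 3, 4}, so |A + B| = 5.
Verify: 5 ≥ 4? Yes ✓.

CD lower bound = 4, actual |A + B| = 5.


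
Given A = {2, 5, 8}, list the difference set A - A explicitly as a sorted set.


A - A = {a - a' : a, a' ∈ A}.
Compute a - a' for each ordered pair (a, a'):
a = 2: 2-2=0, 2-5=-3, 2-8=-6
a = 5: 5-2=3, 5-5=0, 5-8=-3
a = 8: 8-2=6, 8-5=3, 8-8=0
Collecting distinct values (and noting 0 appears from a-a):
A - A = {-6, -3, 0, 3, 6}
|A - A| = 5

A - A = {-6, -3, 0, 3, 6}


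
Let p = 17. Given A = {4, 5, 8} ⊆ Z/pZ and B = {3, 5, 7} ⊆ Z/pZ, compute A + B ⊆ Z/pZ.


Work in Z/17Z: reduce every sum a + b modulo 17.
Enumerate all 9 pairs:
a = 4: 4+3=7, 4+5=9, 4+7=11
a = 5: 5+3=8, 5+5=10, 5+7=12
a = 8: 8+3=11, 8+5=13, 8+7=15
Distinct residues collected: {7, 8, 9, 10, 11, 12, 13, 15}
|A + B| = 8 (out of 17 total residues).

A + B = {7, 8, 9, 10, 11, 12, 13, 15}


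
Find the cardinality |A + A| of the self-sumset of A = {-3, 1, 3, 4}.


A + A = {a + a' : a, a' ∈ A}; |A| = 4.
General bounds: 2|A| - 1 ≤ |A + A| ≤ |A|(|A|+1)/2, i.e. 7 ≤ |A + A| ≤ 10.
Lower bound 2|A|-1 is attained iff A is an arithmetic progression.
Enumerate sums a + a' for a ≤ a' (symmetric, so this suffices):
a = -3: -3+-3=-6, -3+1=-2, -3+3=0, -3+4=1
a = 1: 1+1=2, 1+3=4, 1+4=5
a = 3: 3+3=6, 3+4=7
a = 4: 4+4=8
Distinct sums: {-6, -2, 0, 1, 2, 4, 5, 6, 7, 8}
|A + A| = 10

|A + A| = 10


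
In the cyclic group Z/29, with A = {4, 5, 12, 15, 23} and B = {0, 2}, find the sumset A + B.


Work in Z/29Z: reduce every sum a + b modulo 29.
Enumerate all 10 pairs:
a = 4: 4+0=4, 4+2=6
a = 5: 5+0=5, 5+2=7
a = 12: 12+0=12, 12+2=14
a = 15: 15+0=15, 15+2=17
a = 23: 23+0=23, 23+2=25
Distinct residues collected: {4, 5, 6, 7, 12, 14, 15, 17, 23, 25}
|A + B| = 10 (out of 29 total residues).

A + B = {4, 5, 6, 7, 12, 14, 15, 17, 23, 25}


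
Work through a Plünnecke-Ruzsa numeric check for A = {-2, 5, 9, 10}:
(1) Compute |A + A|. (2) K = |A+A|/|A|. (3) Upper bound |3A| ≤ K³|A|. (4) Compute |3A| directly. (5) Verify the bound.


|A| = 4.
Step 1: Compute A + A by enumerating all 16 pairs.
A + A = {-4, 3, 7, 8, 10, 14, 15, 18, 19, 20}, so |A + A| = 10.
Step 2: Doubling constant K = |A + A|/|A| = 10/4 = 10/4 ≈ 2.5000.
Step 3: Plünnecke-Ruzsa gives |3A| ≤ K³·|A| = (2.5000)³ · 4 ≈ 62.5000.
Step 4: Compute 3A = A + A + A directly by enumerating all triples (a,b,c) ∈ A³; |3A| = 20.
Step 5: Check 20 ≤ 62.5000? Yes ✓.

K = 10/4, Plünnecke-Ruzsa bound K³|A| ≈ 62.5000, |3A| = 20, inequality holds.


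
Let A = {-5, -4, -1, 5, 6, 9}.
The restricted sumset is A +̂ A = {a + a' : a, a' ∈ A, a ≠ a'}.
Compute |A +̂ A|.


Restricted sumset: A +̂ A = {a + a' : a ∈ A, a' ∈ A, a ≠ a'}.
Equivalently, take A + A and drop any sum 2a that is achievable ONLY as a + a for a ∈ A (i.e. sums representable only with equal summands).
Enumerate pairs (a, a') with a < a' (symmetric, so each unordered pair gives one sum; this covers all a ≠ a'):
  -5 + -4 = -9
  -5 + -1 = -6
  -5 + 5 = 0
  -5 + 6 = 1
  -5 + 9 = 4
  -4 + -1 = -5
  -4 + 5 = 1
  -4 + 6 = 2
  -4 + 9 = 5
  -1 + 5 = 4
  -1 + 6 = 5
  -1 + 9 = 8
  5 + 6 = 11
  5 + 9 = 14
  6 + 9 = 15
Collected distinct sums: {-9, -6, -5, 0, 1, 2, 4, 5, 8, 11, 14, 15}
|A +̂ A| = 12
(Reference bound: |A +̂ A| ≥ 2|A| - 3 for |A| ≥ 2, with |A| = 6 giving ≥ 9.)

|A +̂ A| = 12


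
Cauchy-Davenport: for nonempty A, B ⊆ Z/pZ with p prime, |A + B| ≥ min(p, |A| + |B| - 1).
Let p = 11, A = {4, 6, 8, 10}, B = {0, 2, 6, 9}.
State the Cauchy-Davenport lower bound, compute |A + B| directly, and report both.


Cauchy-Davenport: |A + B| ≥ min(p, |A| + |B| - 1) for A, B nonempty in Z/pZ.
|A| = 4, |B| = 4, p = 11.
CD lower bound = min(11, 4 + 4 - 1) = min(11, 7) = 7.
Compute A + B mod 11 directly:
a = 4: 4+0=4, 4+2=6, 4+6=10, 4+9=2
a = 6: 6+0=6, 6+2=8, 6+6=1, 6+9=4
a = 8: 8+0=8, 8+2=10, 8+6=3, 8+9=6
a = 10: 10+0=10, 10+2=1, 10+6=5, 10+9=8
A + B = {1, 2, 3, 4, 5, 6, 8, 10}, so |A + B| = 8.
Verify: 8 ≥ 7? Yes ✓.

CD lower bound = 7, actual |A + B| = 8.


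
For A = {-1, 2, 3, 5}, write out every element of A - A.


A - A = {a - a' : a, a' ∈ A}.
Compute a - a' for each ordered pair (a, a'):
a = -1: -1--1=0, -1-2=-3, -1-3=-4, -1-5=-6
a = 2: 2--1=3, 2-2=0, 2-3=-1, 2-5=-3
a = 3: 3--1=4, 3-2=1, 3-3=0, 3-5=-2
a = 5: 5--1=6, 5-2=3, 5-3=2, 5-5=0
Collecting distinct values (and noting 0 appears from a-a):
A - A = {-6, -4, -3, -2, -1, 0, 1, 2, 3, 4, 6}
|A - A| = 11

A - A = {-6, -4, -3, -2, -1, 0, 1, 2, 3, 4, 6}


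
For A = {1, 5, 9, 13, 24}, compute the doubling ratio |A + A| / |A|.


|A| = 5.
Compute A + A by enumerating all 25 pairs.
A + A = {2, 6, 10, 14, 18, 22, 25, 26, 29, 33, 37, 48}, so |A + A| = 12.
K = |A + A| / |A| = 12/5 (already in lowest terms) ≈ 2.4000.
Reference: AP of size 5 gives K = 9/5 ≈ 1.8000; a fully generic set of size 5 gives K ≈ 3.0000.

|A| = 5, |A + A| = 12, K = 12/5.


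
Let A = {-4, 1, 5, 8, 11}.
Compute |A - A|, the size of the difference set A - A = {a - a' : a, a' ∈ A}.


A - A = {a - a' : a, a' ∈ A}; |A| = 5.
Bounds: 2|A|-1 ≤ |A - A| ≤ |A|² - |A| + 1, i.e. 9 ≤ |A - A| ≤ 21.
Note: 0 ∈ A - A always (from a - a). The set is symmetric: if d ∈ A - A then -d ∈ A - A.
Enumerate nonzero differences d = a - a' with a > a' (then include -d):
Positive differences: {3, 4, 5, 6, 7, 9, 10, 12, 15}
Full difference set: {0} ∪ (positive diffs) ∪ (negative diffs).
|A - A| = 1 + 2·9 = 19 (matches direct enumeration: 19).

|A - A| = 19


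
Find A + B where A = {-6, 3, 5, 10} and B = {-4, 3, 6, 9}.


A + B = {a + b : a ∈ A, b ∈ B}.
Enumerate all |A|·|B| = 4·4 = 16 pairs (a, b) and collect distinct sums.
a = -6: -6+-4=-10, -6+3=-3, -6+6=0, -6+9=3
a = 3: 3+-4=-1, 3+3=6, 3+6=9, 3+9=12
a = 5: 5+-4=1, 5+3=8, 5+6=11, 5+9=14
a = 10: 10+-4=6, 10+3=13, 10+6=16, 10+9=19
Collecting distinct sums: A + B = {-10, -3, -1, 0, 1, 3, 6, 8, 9, 11, 12, 13, 14, 16, 19}
|A + B| = 15

A + B = {-10, -3, -1, 0, 1, 3, 6, 8, 9, 11, 12, 13, 14, 16, 19}


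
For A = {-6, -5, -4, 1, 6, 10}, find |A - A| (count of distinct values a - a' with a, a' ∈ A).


A - A = {a - a' : a, a' ∈ A}; |A| = 6.
Bounds: 2|A|-1 ≤ |A - A| ≤ |A|² - |A| + 1, i.e. 11 ≤ |A - A| ≤ 31.
Note: 0 ∈ A - A always (from a - a). The set is symmetric: if d ∈ A - A then -d ∈ A - A.
Enumerate nonzero differences d = a - a' with a > a' (then include -d):
Positive differences: {1, 2, 4, 5, 6, 7, 9, 10, 11, 12, 14, 15, 16}
Full difference set: {0} ∪ (positive diffs) ∪ (negative diffs).
|A - A| = 1 + 2·13 = 27 (matches direct enumeration: 27).

|A - A| = 27


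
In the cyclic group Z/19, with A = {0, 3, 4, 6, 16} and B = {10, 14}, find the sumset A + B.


Work in Z/19Z: reduce every sum a + b modulo 19.
Enumerate all 10 pairs:
a = 0: 0+10=10, 0+14=14
a = 3: 3+10=13, 3+14=17
a = 4: 4+10=14, 4+14=18
a = 6: 6+10=16, 6+14=1
a = 16: 16+10=7, 16+14=11
Distinct residues collected: {1, 7, 10, 11, 13, 14, 16, 17, 18}
|A + B| = 9 (out of 19 total residues).

A + B = {1, 7, 10, 11, 13, 14, 16, 17, 18}


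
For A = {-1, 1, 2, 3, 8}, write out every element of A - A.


A - A = {a - a' : a, a' ∈ A}.
Compute a - a' for each ordered pair (a, a'):
a = -1: -1--1=0, -1-1=-2, -1-2=-3, -1-3=-4, -1-8=-9
a = 1: 1--1=2, 1-1=0, 1-2=-1, 1-3=-2, 1-8=-7
a = 2: 2--1=3, 2-1=1, 2-2=0, 2-3=-1, 2-8=-6
a = 3: 3--1=4, 3-1=2, 3-2=1, 3-3=0, 3-8=-5
a = 8: 8--1=9, 8-1=7, 8-2=6, 8-3=5, 8-8=0
Collecting distinct values (and noting 0 appears from a-a):
A - A = {-9, -7, -6, -5, -4, -3, -2, -1, 0, 1, 2, 3, 4, 5, 6, 7, 9}
|A - A| = 17

A - A = {-9, -7, -6, -5, -4, -3, -2, -1, 0, 1, 2, 3, 4, 5, 6, 7, 9}


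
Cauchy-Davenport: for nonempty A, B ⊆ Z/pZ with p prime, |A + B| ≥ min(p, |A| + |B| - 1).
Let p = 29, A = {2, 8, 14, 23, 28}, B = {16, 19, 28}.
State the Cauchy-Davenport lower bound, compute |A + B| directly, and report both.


Cauchy-Davenport: |A + B| ≥ min(p, |A| + |B| - 1) for A, B nonempty in Z/pZ.
|A| = 5, |B| = 3, p = 29.
CD lower bound = min(29, 5 + 3 - 1) = min(29, 7) = 7.
Compute A + B mod 29 directly:
a = 2: 2+16=18, 2+19=21, 2+28=1
a = 8: 8+16=24, 8+19=27, 8+28=7
a = 14: 14+16=1, 14+19=4, 14+28=13
a = 23: 23+16=10, 23+19=13, 23+28=22
a = 28: 28+16=15, 28+19=18, 28+28=27
A + B = {1, 4, 7, 10, 13, 15, 18, 21, 22, 24, 27}, so |A + B| = 11.
Verify: 11 ≥ 7? Yes ✓.

CD lower bound = 7, actual |A + B| = 11.


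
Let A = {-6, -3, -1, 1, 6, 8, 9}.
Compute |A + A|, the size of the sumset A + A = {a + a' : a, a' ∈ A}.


A + A = {a + a' : a, a' ∈ A}; |A| = 7.
General bounds: 2|A| - 1 ≤ |A + A| ≤ |A|(|A|+1)/2, i.e. 13 ≤ |A + A| ≤ 28.
Lower bound 2|A|-1 is attained iff A is an arithmetic progression.
Enumerate sums a + a' for a ≤ a' (symmetric, so this suffices):
a = -6: -6+-6=-12, -6+-3=-9, -6+-1=-7, -6+1=-5, -6+6=0, -6+8=2, -6+9=3
a = -3: -3+-3=-6, -3+-1=-4, -3+1=-2, -3+6=3, -3+8=5, -3+9=6
a = -1: -1+-1=-2, -1+1=0, -1+6=5, -1+8=7, -1+9=8
a = 1: 1+1=2, 1+6=7, 1+8=9, 1+9=10
a = 6: 6+6=12, 6+8=14, 6+9=15
a = 8: 8+8=16, 8+9=17
a = 9: 9+9=18
Distinct sums: {-12, -9, -7, -6, -5, -4, -2, 0, 2, 3, 5, 6, 7, 8, 9, 10, 12, 14, 15, 16, 17, 18}
|A + A| = 22

|A + A| = 22


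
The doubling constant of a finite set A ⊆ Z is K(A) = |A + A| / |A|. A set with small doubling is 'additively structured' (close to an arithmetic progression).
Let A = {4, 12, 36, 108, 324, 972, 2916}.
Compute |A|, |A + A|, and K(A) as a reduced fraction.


|A| = 7.
Compute A + A by enumerating all 49 pairs.
A + A = {8, 16, 24, 40, 48, 72, 112, 120, 144, 216, 328, 336, 360, 432, 648, 976, 984, 1008, 1080, 1296, 1944, 2920, 2928, 2952, 3024, 3240, 3888, 5832}, so |A + A| = 28.
K = |A + A| / |A| = 28/7 = 4/1 ≈ 4.0000.
Reference: AP of size 7 gives K = 13/7 ≈ 1.8571; a fully generic set of size 7 gives K ≈ 4.0000.

|A| = 7, |A + A| = 28, K = 28/7 = 4/1.


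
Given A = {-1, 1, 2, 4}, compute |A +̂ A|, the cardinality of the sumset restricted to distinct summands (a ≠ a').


Restricted sumset: A +̂ A = {a + a' : a ∈ A, a' ∈ A, a ≠ a'}.
Equivalently, take A + A and drop any sum 2a that is achievable ONLY as a + a for a ∈ A (i.e. sums representable only with equal summands).
Enumerate pairs (a, a') with a < a' (symmetric, so each unordered pair gives one sum; this covers all a ≠ a'):
  -1 + 1 = 0
  -1 + 2 = 1
  -1 + 4 = 3
  1 + 2 = 3
  1 + 4 = 5
  2 + 4 = 6
Collected distinct sums: {0, 1, 3, 5, 6}
|A +̂ A| = 5
(Reference bound: |A +̂ A| ≥ 2|A| - 3 for |A| ≥ 2, with |A| = 4 giving ≥ 5.)

|A +̂ A| = 5


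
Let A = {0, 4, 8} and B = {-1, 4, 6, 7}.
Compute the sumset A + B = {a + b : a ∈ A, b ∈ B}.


A + B = {a + b : a ∈ A, b ∈ B}.
Enumerate all |A|·|B| = 3·4 = 12 pairs (a, b) and collect distinct sums.
a = 0: 0+-1=-1, 0+4=4, 0+6=6, 0+7=7
a = 4: 4+-1=3, 4+4=8, 4+6=10, 4+7=11
a = 8: 8+-1=7, 8+4=12, 8+6=14, 8+7=15
Collecting distinct sums: A + B = {-1, 3, 4, 6, 7, 8, 10, 11, 12, 14, 15}
|A + B| = 11

A + B = {-1, 3, 4, 6, 7, 8, 10, 11, 12, 14, 15}


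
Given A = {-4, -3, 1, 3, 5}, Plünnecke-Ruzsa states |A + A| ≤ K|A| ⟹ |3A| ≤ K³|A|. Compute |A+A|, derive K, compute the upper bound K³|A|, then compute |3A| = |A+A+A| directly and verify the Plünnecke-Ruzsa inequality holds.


|A| = 5.
Step 1: Compute A + A by enumerating all 25 pairs.
A + A = {-8, -7, -6, -3, -2, -1, 0, 1, 2, 4, 6, 8, 10}, so |A + A| = 13.
Step 2: Doubling constant K = |A + A|/|A| = 13/5 = 13/5 ≈ 2.6000.
Step 3: Plünnecke-Ruzsa gives |3A| ≤ K³·|A| = (2.6000)³ · 5 ≈ 87.8800.
Step 4: Compute 3A = A + A + A directly by enumerating all triples (a,b,c) ∈ A³; |3A| = 23.
Step 5: Check 23 ≤ 87.8800? Yes ✓.

K = 13/5, Plünnecke-Ruzsa bound K³|A| ≈ 87.8800, |3A| = 23, inequality holds.
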